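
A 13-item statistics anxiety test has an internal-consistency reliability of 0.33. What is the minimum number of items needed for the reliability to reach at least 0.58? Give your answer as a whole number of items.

n = 0.58 × (1 − 0.33) / [ 0.33 × (1 − 0.58) ]
  = 0.3886 / 0.1386 = 2.8038
Items needed = n × 13 = 2.8038 × 13 ≈ 36.45 → round up to 37

37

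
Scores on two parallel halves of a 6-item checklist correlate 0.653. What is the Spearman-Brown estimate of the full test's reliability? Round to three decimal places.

0.790

Apply the Spearman-Brown correction with n = 2:
r_full = 2r_hh / (1 + r_hh) = 2 × 0.653 / (1 + 0.653)
       = 1.3060 / 1.6530 = 0.7901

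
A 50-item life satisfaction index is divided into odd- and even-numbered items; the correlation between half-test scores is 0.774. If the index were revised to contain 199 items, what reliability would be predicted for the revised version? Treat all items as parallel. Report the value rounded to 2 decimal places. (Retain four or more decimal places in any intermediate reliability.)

0.96

First correct the split-half correlation to full-test reliability: r_full = 2 × 0.774 / (1 + 0.774) ≈ 0.8726
Length factor from 50 to 199 items: n = 199/50 = 3.9800
r_new = n·r_full / (1 + (n − 1)·r_full) = 3.4729 / 3.6003 ≈ 0.9646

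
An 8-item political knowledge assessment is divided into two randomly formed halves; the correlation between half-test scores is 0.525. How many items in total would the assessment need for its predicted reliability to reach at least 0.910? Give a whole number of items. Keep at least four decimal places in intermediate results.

37

Corrected full-test reliability: r_full = 2 × 0.525 / (1 + 0.525) ≈ 0.6885
Solve Spearman-Brown for n: n = 0.910(1 − 0.6885) / [0.6885(1 − 0.910)] = 4.5746
Items = 4.5746 × 8 ≈ 36.60 → 37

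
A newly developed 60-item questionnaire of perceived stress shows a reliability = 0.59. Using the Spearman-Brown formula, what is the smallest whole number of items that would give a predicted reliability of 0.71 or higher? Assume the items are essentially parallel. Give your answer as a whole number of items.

Spearman-Brown solved for the length factor n:
n = r_target (1 − r_old) / [ r_old (1 − r_target) ]
n = [0.71 × 0.41] / [0.59 × 0.29]
n = 0.2911 / 0.1711 ≈ 1.7013
1.7013 × 60 = 102.08 → 103 items

103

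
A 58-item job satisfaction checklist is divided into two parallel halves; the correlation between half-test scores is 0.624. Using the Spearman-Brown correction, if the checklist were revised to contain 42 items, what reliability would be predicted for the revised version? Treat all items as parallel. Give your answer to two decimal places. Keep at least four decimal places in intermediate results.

0.71

First correct the split-half correlation to full-test reliability: r_full = 2 × 0.624 / (1 + 0.624) ≈ 0.7685
Length factor from 58 to 42 items: n = 42/58 = 0.7241
r_new = n·r_full / (1 + (n − 1)·r_full) = 0.5565 / 0.7880 ≈ 0.7062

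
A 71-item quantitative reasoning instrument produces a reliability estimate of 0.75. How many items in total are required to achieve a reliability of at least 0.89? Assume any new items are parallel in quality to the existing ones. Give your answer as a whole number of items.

Spearman-Brown solved for the length factor n:
n = r_target (1 − r_old) / [ r_old (1 − r_target) ]
n = [0.89 × 0.25] / [0.75 × 0.11]
n = 0.2225 / 0.0825 ≈ 2.6970
2.6970 × 71 = 191.49 → 192 items

192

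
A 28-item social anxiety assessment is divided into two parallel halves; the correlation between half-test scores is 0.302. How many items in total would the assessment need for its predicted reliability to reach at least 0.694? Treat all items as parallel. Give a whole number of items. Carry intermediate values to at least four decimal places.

74

r_full = 2(0.302)/(1 + 0.302) = 0.4639
Solve Spearman-Brown for n: n = 0.694(1 − 0.4639) / [0.4639(1 − 0.694)] = 2.6210
Items = 2.6210 × 28 ≈ 73.39 → 74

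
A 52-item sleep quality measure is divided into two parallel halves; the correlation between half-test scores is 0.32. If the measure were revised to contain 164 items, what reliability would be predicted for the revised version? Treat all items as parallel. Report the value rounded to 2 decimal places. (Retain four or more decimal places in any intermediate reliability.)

0.75

Spearman-Brown correction (n = 2): r_full = 2·0.32/(1 + 0.32) = 0.4848
Then adjust to 164 items: n = 164/52 = 3.1538
r_new = n·r_full / (1 + (n − 1)·r_full) = 1.5290 / 2.0442 ≈ 0.7480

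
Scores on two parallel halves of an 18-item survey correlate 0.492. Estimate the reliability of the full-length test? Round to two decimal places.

r_full = 2(0.492) / (1 + 0.492)
       = 0.9840 / 1.4920 = 0.6595

0.66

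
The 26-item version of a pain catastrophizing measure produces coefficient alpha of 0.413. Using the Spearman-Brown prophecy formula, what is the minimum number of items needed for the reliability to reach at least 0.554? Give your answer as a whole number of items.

46

Spearman-Brown solved for the length factor n:
n = r_target (1 − r_old) / [ r_old (1 − r_target) ]
n = 0.554(1 − 0.413) / [0.413(1 − 0.554)]
  = 0.325198 / 0.184198 = 1.7655
Items needed = n × 26 = 1.7655 × 26 ≈ 45.90 → round up to 46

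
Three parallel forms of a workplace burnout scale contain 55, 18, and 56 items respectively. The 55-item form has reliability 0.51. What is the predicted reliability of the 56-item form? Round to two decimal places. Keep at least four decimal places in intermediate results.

Only the ratio of lengths matters: n = 56/55 = 1.0182
r_{56} = n·r / (1 + (n − 1)·r) = 0.5193 / 1.0093 ≈ 0.5145

0.51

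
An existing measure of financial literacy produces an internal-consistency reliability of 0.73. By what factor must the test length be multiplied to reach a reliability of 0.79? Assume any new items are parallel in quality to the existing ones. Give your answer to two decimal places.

1.39

n = [0.79 × 0.27] / [0.73 × 0.21]
  = 0.2133 / 0.1533 = 1.3914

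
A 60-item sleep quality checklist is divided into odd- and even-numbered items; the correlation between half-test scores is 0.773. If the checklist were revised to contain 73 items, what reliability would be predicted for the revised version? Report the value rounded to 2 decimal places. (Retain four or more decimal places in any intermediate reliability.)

0.89

First correct the split-half correlation to full-test reliability: r_full = 2 × 0.773 / (1 + 0.773) ≈ 0.8720
Then adjust to 73 items: n = 73/60 = 1.2167
r_new = n·r_full / (1 + (n − 1)·r_full) = 1.0610 / 1.1890 ≈ 0.8923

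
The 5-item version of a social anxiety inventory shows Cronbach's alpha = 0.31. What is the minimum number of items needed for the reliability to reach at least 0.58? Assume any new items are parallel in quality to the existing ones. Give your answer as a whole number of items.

16

n = 0.58 × (1 − 0.31) / [ 0.31 × (1 − 0.58) ]
  = 0.4002 / 0.1302 = 3.0737
So the test needs 3.0737 × 5 ≈ 15.37 items; rounding up, 16.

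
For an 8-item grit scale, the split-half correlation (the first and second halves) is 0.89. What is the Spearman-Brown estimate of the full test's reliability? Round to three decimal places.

0.942

Each half is half the length of the full test, so the full test is n = 2 times a half.
r_full = 2r_hh / (1 + r_hh) = 2 × 0.89 / (1 + 0.89)
       = 1.7800 / 1.8900 = 0.9418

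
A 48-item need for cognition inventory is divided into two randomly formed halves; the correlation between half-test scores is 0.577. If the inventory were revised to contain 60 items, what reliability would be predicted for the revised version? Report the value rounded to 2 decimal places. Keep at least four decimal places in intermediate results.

0.77

Full-test reliability from the split-half r: r_full = 2(0.577)/(1 + 0.577) = 0.7318
Then adjust to 60 items: n = 60/48 = 1.2500
r_new = n·r_full / (1 + (n − 1)·r_full) = 0.9147 / 1.1829 ≈ 0.7733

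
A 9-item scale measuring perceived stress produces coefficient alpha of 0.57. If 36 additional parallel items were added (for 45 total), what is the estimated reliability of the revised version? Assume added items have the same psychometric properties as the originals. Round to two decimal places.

0.87

n = 45/9 = 5
r_new = 5·0.57 / [1 + (5 − 1)·0.57]
r_new = 2.8500 / 3.2800 ≈ 0.8689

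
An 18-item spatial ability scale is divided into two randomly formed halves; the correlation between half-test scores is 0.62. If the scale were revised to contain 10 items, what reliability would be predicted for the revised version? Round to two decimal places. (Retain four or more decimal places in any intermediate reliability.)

0.64

Full-test reliability from the split-half r: r_full = 2(0.62)/(1 + 0.62) = 0.7654
Length factor from 18 to 10 items: n = 10/18 = 0.5556
r_new = n·r_full / (1 + (n − 1)·r_full) = 0.4253 / 0.6599 ≈ 0.6445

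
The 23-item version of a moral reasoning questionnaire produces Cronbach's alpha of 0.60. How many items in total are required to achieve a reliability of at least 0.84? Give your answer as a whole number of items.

n = 0.84 × (1 − 0.60) / [ 0.60 × (1 − 0.84) ]
n = 0.3360 / 0.0960 ≈ 3.5000
3.5000 × 23 = 80.50 → 81 items

81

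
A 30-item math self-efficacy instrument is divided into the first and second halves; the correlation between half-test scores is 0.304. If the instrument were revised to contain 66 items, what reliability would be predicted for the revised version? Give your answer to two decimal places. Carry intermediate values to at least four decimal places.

0.66

Spearman-Brown correction (n = 2): r_full = 2·0.304/(1 + 0.304) = 0.4663
Then adjust to 66 items: n = 66/30 = 2.2000
r_new = n·r_full / (1 + (n − 1)·r_full) = 1.0259 / 1.5596 ≈ 0.6578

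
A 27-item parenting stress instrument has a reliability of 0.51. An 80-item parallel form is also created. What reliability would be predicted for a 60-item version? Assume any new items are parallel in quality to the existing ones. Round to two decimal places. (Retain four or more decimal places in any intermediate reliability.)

The 80-item form is not needed; work directly from the 27-item form with n = 60/27 = 2.2222.
r_{60} = n·r / (1 + (n − 1)·r) = 1.1333 / 1.6233 ≈ 0.6981

0.70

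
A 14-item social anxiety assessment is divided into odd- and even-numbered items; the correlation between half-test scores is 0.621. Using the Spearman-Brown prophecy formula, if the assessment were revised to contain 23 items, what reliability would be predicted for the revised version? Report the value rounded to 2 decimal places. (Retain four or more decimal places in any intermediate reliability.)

0.84

First correct the split-half correlation to full-test reliability: r_full = 2 × 0.621 / (1 + 0.621) ≈ 0.7662
Then adjust to 23 items: n = 23/14 = 1.6429
r_new = n·r_full / (1 + (n − 1)·r_full) = 1.2588 / 1.4926 ≈ 0.8434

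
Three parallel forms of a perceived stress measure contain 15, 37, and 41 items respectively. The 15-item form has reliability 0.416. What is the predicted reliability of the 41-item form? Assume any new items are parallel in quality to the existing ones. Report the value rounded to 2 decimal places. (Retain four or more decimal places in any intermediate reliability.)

0.66

The 37-item form is not needed; work directly from the 15-item form with n = 41/15 = 2.7333.
r_{41} = n·r / (1 + (n − 1)·r) = 1.1371 / 1.7211 ≈ 0.6607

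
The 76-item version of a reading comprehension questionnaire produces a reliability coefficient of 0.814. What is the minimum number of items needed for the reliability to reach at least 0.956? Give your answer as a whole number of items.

n = [0.956 × 0.186] / [0.814 × 0.044]
  = 0.177816 / 0.035816 = 4.9647
Items needed = n × 76 = 4.9647 × 76 ≈ 377.32 → round up to 378

378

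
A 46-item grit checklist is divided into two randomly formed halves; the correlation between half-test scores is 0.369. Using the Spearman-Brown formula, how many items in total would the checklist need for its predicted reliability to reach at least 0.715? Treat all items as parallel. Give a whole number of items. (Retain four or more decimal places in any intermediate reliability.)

Corrected full-test reliability: r_full = 2 × 0.369 / (1 + 0.369) ≈ 0.5391
Solve Spearman-Brown for n: n = 0.715(1 − 0.5391) / [0.5391(1 − 0.715)] = 2.1449
Items = 2.1449 × 46 ≈ 98.67 → 99

99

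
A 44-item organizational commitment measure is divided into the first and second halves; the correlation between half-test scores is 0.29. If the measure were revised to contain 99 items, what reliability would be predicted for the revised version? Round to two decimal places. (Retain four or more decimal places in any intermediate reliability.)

First correct the split-half correlation to full-test reliability: r_full = 2 × 0.29 / (1 + 0.29) ≈ 0.4496
Length factor from 44 to 99 items: n = 99/44 = 2.2500
r_new = n·r_full / (1 + (n − 1)·r_full) = 1.0116 / 1.5620 ≈ 0.6476

0.65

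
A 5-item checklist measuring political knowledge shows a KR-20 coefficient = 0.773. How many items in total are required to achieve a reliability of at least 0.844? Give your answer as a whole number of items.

n = 0.844 × (1 − 0.773) / [ 0.773 × (1 − 0.844) ]
n = 0.191588 / 0.120588 ≈ 1.5888
Items needed = n × 5 = 1.5888 × 5 ≈ 7.94 → round up to 8

8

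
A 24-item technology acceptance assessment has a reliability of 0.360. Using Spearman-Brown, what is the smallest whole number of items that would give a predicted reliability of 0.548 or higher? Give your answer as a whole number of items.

n = 0.548(1 − 0.360) / [0.360(1 − 0.548)]
n = 0.350720 / 0.162720 ≈ 2.1554
2.1554 × 24 = 51.73 → 52 items

52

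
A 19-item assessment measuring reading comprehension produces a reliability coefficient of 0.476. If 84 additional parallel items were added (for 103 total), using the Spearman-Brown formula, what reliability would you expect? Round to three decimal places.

0.831

Length ratio n = 103/19 = 5.4211
Spearman-Brown: r_new = n·r / (1 + (n − 1)·r)
r_new = (5.4211 × 0.476) / (1 + (5.4211 − 1) × 0.476)
     = 2.5804 / 3.1044 = 0.8312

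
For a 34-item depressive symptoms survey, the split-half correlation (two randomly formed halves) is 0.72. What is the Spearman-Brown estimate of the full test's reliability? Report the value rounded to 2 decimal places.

0.84

Each half is half the length of the full test, so the full test is n = 2 times a half.
r_full = 2(0.72) / (1 + 0.72)
r_full = 1.4400 / 1.7200 ≈ 0.8372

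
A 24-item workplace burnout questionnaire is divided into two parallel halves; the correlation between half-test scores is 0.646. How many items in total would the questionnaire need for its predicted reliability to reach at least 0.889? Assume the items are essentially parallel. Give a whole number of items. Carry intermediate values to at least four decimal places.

53

Corrected full-test reliability: r_full = 2 × 0.646 / (1 + 0.646) ≈ 0.7849
Solve Spearman-Brown for n: n = 0.889(1 − 0.7849) / [0.7849(1 − 0.889)] = 2.1949
Required items = 2.1949 × 24 = 52.68, so 53 items.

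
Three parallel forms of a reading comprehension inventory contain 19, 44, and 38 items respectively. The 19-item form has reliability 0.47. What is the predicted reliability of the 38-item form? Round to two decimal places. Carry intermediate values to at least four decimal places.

Only the ratio of lengths matters: n = 38/19 = 2.0000
r_{38} = n·r / (1 + (n − 1)·r) = 0.9400 / 1.4700 ≈ 0.6395

0.64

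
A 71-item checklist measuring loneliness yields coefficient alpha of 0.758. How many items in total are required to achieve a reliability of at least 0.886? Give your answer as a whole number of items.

177

n = 0.886 × (1 − 0.758) / [ 0.758 × (1 − 0.886) ]
n = 0.214412 / 0.086412 ≈ 2.4813
Items needed = n × 71 = 2.4813 × 71 ≈ 176.17 → round up to 177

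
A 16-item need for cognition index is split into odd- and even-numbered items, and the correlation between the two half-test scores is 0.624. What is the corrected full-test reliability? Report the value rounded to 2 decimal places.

0.77

Apply the Spearman-Brown correction with n = 2:
r_full = 2r_hh / (1 + r_hh) = 2 × 0.624 / (1 + 0.624)
r_full = 1.2480 / 1.6240 ≈ 0.7685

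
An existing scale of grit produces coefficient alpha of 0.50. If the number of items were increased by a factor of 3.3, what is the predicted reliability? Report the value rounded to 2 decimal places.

0.77

Apply the Spearman-Brown prophecy formula, r' = nr / [1 + (n − 1)r]:
r_new = 3.3·0.50 / [1 + (3.3 − 1)·0.50]
r_new = 1.6500 / 2.1500 ≈ 0.7674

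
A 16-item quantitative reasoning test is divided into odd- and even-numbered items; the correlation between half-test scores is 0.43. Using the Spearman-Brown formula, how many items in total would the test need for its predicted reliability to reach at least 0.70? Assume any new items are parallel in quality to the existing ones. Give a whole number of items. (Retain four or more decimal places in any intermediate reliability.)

25

Corrected full-test reliability: r_full = 2 × 0.43 / (1 + 0.43) ≈ 0.6014
Solve Spearman-Brown for n: n = 0.70(1 − 0.6014) / [0.6014(1 − 0.70)] = 1.5465
Items = 1.5465 × 16 ≈ 24.74 → 25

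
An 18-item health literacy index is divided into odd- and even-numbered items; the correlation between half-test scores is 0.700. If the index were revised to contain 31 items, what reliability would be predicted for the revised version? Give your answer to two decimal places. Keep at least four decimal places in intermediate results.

First correct the split-half correlation to full-test reliability: r_full = 2 × 0.700 / (1 + 0.700) ≈ 0.8235
Length factor from 18 to 31 items: n = 31/18 = 1.7222
r_new = n·r_full / (1 + (n − 1)·r_full) = 1.4182 / 1.5947 ≈ 0.8893

0.89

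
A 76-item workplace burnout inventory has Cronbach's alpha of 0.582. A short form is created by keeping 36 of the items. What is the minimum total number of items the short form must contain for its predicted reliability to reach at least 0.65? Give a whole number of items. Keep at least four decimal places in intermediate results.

Short-form reliability: n = 36/76 = 0.4737; r_36 = n·r/(1+(n−1)r) ≈ 0.3974
Length factor from the short form to reach 0.65: n' = 0.65(1 − 0.3974) / [0.3974(1 − 0.65)] ≈ 2.8161
Total items = 2.8161 × 36 = 101.38, rounded up to 102.

102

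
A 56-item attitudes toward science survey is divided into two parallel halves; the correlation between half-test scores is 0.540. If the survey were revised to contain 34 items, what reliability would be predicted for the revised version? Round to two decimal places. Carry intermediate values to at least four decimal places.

First correct the split-half correlation to full-test reliability: r_full = 2 × 0.540 / (1 + 0.540) ≈ 0.7013
Then adjust to 34 items: n = 34/56 = 0.6071
r_new = n·r_full / (1 + (n − 1)·r_full) = 0.4258 / 0.7245 ≈ 0.5877

0.59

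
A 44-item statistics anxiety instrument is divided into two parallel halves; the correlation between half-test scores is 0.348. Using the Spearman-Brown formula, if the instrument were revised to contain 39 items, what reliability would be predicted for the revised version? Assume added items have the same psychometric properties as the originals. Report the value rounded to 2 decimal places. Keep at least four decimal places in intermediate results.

Full-test reliability from the split-half r: r_full = 2(0.348)/(1 + 0.348) = 0.5163
Then adjust to 39 items: n = 39/44 = 0.8864
r_new = n·r_full / (1 + (n − 1)·r_full) = 0.4576 / 0.9413 ≈ 0.4861

0.49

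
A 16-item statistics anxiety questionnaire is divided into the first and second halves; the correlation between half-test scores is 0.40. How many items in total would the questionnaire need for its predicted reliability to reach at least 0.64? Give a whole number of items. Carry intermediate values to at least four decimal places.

r_full = 2(0.40)/(1 + 0.40) = 0.5714
n = r_tgt(1 − r_full) / [r_full(1 − r_tgt)] = 0.64 × 0.4286 / (0.5714 × 0.36) ≈ 1.3335
Required items = 1.3335 × 16 = 21.34, so 22 items.

22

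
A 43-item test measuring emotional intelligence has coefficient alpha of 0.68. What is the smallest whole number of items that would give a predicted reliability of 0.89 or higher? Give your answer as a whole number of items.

164

Rearranging the Spearman-Brown formula for n,
n = r_target (1 − r_old) / [ r_old (1 − r_target) ]
n = [0.89 × 0.32] / [0.68 × 0.11]
n = 0.2848 / 0.0748 ≈ 3.8075
So the test needs 3.8075 × 43 ≈ 163.72 items; rounding up, 164.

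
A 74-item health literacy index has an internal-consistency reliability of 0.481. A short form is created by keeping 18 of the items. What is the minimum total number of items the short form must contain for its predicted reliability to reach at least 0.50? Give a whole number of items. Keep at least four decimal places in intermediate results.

80

Short-form reliability: n = 18/74 = 0.2432; r_18 = n·r/(1+(n−1)r) ≈ 0.1839
Then solve for n' with r_old = 0.1839, r_target = 0.50: n' = 0.50(1 − 0.1839)/[0.1839(1 − 0.50)] = 4.4377
Items = 4.4377 × 18 ≈ 79.88 → 80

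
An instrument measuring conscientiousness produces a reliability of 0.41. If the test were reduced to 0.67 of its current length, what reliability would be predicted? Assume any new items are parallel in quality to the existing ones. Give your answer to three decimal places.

0.318

Spearman-Brown: r_new = n·r / (1 + (n − 1)·r)
r_new = 0.67·0.41 / [1 + (0.67 − 1)·0.41]
r_new = 0.2747 / 0.8647 ≈ 0.3177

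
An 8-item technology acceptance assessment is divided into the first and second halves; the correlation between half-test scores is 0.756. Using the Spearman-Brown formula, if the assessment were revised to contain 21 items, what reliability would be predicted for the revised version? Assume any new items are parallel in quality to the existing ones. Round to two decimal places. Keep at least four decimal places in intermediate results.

0.94

First correct the split-half correlation to full-test reliability: r_full = 2 × 0.756 / (1 + 0.756) ≈ 0.8610
Then adjust to 21 items: n = 21/8 = 2.6250
r_new = n·r_full / (1 + (n − 1)·r_full) = 2.2601 / 2.3991 ≈ 0.9421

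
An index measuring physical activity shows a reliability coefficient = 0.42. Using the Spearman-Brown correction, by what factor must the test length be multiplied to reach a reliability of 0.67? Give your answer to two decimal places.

2.80

n = 0.67 × (1 − 0.42) / [ 0.42 × (1 − 0.67) ]
  = 0.3886 / 0.1386 = 2.8038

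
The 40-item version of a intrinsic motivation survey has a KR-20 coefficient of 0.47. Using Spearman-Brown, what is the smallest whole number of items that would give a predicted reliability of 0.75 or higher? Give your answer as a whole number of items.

Invert Spearman-Brown to solve for n:
n = r*(1 − r) / [ r (1 − r*) ]
n = [0.75 × 0.53] / [0.47 × 0.25]
n = 0.3975 / 0.1175 ≈ 3.3830
Items needed = n × 40 = 3.3830 × 40 ≈ 135.32 → round up to 136

136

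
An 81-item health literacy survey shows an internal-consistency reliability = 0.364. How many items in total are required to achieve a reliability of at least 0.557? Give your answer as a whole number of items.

Invert Spearman-Brown to solve for n:
n = r*(1 − r) / [ r (1 − r*) ]
n = [0.557 × 0.636] / [0.364 × 0.443]
n = 0.354252 / 0.161252 ≈ 2.1969
Items needed = n × 81 = 2.1969 × 81 ≈ 177.95 → round up to 178

178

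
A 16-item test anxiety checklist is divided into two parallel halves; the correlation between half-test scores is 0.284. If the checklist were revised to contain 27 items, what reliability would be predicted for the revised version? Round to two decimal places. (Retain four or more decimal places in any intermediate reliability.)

0.57

First correct the split-half correlation to full-test reliability: r_full = 2 × 0.284 / (1 + 0.284) ≈ 0.4424
Length factor from 16 to 27 items: n = 27/16 = 1.6875
r_new = n·r_full / (1 + (n − 1)·r_full) = 0.7466 / 1.3041 ≈ 0.5725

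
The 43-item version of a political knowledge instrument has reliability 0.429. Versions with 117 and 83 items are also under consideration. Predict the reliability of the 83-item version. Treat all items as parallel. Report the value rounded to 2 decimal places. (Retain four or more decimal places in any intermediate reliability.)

0.59

The 117-item form is not needed; work directly from the 43-item form with n = 83/43 = 1.9302.
r_{83} = n·r / (1 + (n − 1)·r) = 0.8281 / 1.3991 ≈ 0.5919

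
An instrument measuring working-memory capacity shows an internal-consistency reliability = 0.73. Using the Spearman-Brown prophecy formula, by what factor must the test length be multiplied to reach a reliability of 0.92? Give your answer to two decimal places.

Rearranging the Spearman-Brown formula for n,
n = r_target (1 − r_old) / [ r_old (1 − r_target) ]
n = 0.92 × (1 − 0.73) / [ 0.73 × (1 − 0.92) ]
  = 0.2484 / 0.0584 = 4.2534

4.25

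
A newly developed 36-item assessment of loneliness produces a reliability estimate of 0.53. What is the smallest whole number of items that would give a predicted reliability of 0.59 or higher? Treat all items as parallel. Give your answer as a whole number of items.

46

Invert Spearman-Brown to solve for n:
n = r_target (1 − r_old) / [ r_old (1 − r_target) ]
n = 0.59 × (1 − 0.53) / [ 0.53 × (1 − 0.59) ]
n = 0.2773 / 0.2173 ≈ 1.2761
Items needed = n × 36 = 1.2761 × 36 ≈ 45.94 → round up to 46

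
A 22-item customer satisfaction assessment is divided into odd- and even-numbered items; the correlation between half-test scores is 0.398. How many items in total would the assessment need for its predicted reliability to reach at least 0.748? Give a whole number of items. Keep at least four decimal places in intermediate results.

r_full = 2(0.398)/(1 + 0.398) = 0.5694
n = r_tgt(1 − r_full) / [r_full(1 − r_tgt)] = 0.748 × 0.4306 / (0.5694 × 0.252) ≈ 2.2447
Required items = 2.2447 × 22 = 49.38, so 50 items.

50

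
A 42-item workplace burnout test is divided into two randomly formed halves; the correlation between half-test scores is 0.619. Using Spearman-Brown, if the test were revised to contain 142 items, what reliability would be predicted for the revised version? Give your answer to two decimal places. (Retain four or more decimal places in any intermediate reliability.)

First correct the split-half correlation to full-test reliability: r_full = 2 × 0.619 / (1 + 0.619) ≈ 0.7647
Then adjust to 142 items: n = 142/42 = 3.3810
r_new = n·r_full / (1 + (n − 1)·r_full) = 2.5855 / 2.8208 ≈ 0.9166

0.92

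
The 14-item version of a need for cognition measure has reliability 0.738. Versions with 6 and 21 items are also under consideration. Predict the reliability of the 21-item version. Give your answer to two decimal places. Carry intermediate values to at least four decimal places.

The 6-item form is not needed; work directly from the 14-item form with n = 21/14 = 1.5000.
r_{21} = n·r / (1 + (n − 1)·r) = 1.1070 / 1.3690 ≈ 0.8086

0.81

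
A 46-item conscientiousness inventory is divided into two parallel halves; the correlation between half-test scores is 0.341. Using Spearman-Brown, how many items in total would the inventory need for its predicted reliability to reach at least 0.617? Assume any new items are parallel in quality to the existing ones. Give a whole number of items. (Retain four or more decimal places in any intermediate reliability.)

r_full = 2(0.341)/(1 + 0.341) = 0.5086
Solve Spearman-Brown for n: n = 0.617(1 − 0.5086) / [0.5086(1 − 0.617)] = 1.5565
Items = 1.5565 × 46 ≈ 71.60 → 72

72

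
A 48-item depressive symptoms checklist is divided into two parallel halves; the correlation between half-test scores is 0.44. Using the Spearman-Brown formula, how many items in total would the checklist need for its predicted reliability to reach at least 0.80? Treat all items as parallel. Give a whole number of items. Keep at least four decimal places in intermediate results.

r_full = 2(0.44)/(1 + 0.44) = 0.6111
n = r_tgt(1 − r_full) / [r_full(1 − r_tgt)] = 0.80 × 0.3889 / (0.6111 × 0.20) ≈ 2.5456
Items = 2.5456 × 48 ≈ 122.19 → 123

123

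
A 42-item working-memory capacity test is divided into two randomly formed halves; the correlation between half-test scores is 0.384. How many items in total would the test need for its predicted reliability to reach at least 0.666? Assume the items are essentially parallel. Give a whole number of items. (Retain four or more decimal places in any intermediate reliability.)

r_full = 2(0.384)/(1 + 0.384) = 0.5549
n = r_tgt(1 − r_full) / [r_full(1 − r_tgt)] = 0.666 × 0.4451 / (0.5549 × 0.334) ≈ 1.5994
Items = 1.5994 × 42 ≈ 67.17 → 68

68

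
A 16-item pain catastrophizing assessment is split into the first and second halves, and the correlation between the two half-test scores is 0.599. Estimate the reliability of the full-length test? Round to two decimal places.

0.75

Each half is half the length of the full test, so the full test is n = 2 times a half.
r_full = 2(0.599) / (1 + 0.599)
       = 1.1980 / 1.5990 = 0.7492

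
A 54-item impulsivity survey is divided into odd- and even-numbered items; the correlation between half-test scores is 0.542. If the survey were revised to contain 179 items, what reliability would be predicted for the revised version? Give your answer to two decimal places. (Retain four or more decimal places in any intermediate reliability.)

0.89

Full-test reliability from the split-half r: r_full = 2(0.542)/(1 + 0.542) = 0.7030
Then adjust to 179 items: n = 179/54 = 3.3148
r_new = n·r_full / (1 + (n − 1)·r_full) = 2.3303 / 2.6273 ≈ 0.8870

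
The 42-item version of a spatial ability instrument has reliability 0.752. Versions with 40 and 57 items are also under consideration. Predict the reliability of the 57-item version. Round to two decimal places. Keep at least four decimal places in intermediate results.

The 40-item form is not needed; work directly from the 42-item form with n = 57/42 = 1.3571.
r_{57} = n·r / (1 + (n − 1)·r) = 1.0205 / 1.2685 ≈ 0.8045

0.80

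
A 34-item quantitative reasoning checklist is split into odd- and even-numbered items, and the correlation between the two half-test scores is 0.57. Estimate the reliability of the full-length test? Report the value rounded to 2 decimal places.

Apply the Spearman-Brown correction with n = 2:
r_full = 2(0.57) / (1 + 0.57)
       = 1.1400 / 1.5700 = 0.7261

0.73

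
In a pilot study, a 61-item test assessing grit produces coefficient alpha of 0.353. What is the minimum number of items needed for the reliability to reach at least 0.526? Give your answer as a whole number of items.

Invert Spearman-Brown to solve for n:
n = r*(1 − r) / [ r (1 − r*) ]
n = 0.526 × (1 − 0.353) / [ 0.353 × (1 − 0.526) ]
n = 0.340322 / 0.167322 ≈ 2.0339
So the test needs 2.0339 × 61 ≈ 124.07 items; rounding up, 125.

125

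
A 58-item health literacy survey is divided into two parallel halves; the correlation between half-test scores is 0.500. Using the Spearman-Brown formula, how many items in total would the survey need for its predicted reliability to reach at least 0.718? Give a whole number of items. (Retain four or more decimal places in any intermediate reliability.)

r_full = 2(0.500)/(1 + 0.500) = 0.6667
Solve Spearman-Brown for n: n = 0.718(1 − 0.6667) / [0.6667(1 − 0.718)] = 1.2729
Items = 1.2729 × 58 ≈ 73.83 → 74

74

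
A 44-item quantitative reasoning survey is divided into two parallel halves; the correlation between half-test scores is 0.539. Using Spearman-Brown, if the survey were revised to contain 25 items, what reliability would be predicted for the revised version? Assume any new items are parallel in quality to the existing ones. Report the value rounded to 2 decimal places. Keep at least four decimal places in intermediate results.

0.57

Spearman-Brown correction (n = 2): r_full = 2·0.539/(1 + 0.539) = 0.7005
Then adjust to 25 items: n = 25/44 = 0.5682
r_new = n·r_full / (1 + (n − 1)·r_full) = 0.3980 / 0.6975 ≈ 0.5706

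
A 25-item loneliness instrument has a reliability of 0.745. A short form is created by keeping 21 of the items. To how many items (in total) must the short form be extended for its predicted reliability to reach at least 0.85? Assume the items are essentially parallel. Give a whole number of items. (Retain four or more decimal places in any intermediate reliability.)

Short-form reliability: n = 21/25 = 0.8400; r_21 = n·r/(1+(n−1)r) ≈ 0.7105
Length factor from the short form to reach 0.85: n' = 0.85(1 − 0.7105) / [0.7105(1 − 0.85)] ≈ 2.3089
Items = 2.3089 × 21 ≈ 48.49 → 49

49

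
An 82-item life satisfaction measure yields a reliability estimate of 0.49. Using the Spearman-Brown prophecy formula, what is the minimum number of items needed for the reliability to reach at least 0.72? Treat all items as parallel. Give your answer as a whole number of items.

220

n = [0.72 × 0.51] / [0.49 × 0.28]
  = 0.3672 / 0.1372 = 2.6764
So the test needs 2.6764 × 82 ≈ 219.46 items; rounding up, 220.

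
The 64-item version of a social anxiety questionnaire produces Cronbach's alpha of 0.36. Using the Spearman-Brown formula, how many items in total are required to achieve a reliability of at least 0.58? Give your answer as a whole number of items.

158

n = 0.58 × (1 − 0.36) / [ 0.36 × (1 − 0.58) ]
n = 0.3712 / 0.1512 ≈ 2.4550
Items needed = n × 64 = 2.4550 × 64 ≈ 157.12 → round up to 158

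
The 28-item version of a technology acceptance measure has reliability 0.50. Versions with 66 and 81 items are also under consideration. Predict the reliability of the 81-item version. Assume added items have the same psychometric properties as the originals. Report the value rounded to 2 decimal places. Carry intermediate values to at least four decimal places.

0.74

The 66-item form is not needed; work directly from the 28-item form with n = 81/28 = 2.8929.
r_{81} = n·r / (1 + (n − 1)·r) = 1.4465 / 1.9465 ≈ 0.7431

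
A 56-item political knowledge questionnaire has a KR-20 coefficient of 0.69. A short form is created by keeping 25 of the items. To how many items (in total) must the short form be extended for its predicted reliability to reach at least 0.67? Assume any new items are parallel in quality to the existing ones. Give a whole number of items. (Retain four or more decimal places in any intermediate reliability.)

52

First, r for the 25-item form: n = 25/56 = 0.4464, so r_25 = 0.4464·0.69/(1 + (0.4464 − 1)·0.69) = 0.4984
Length factor from the short form to reach 0.67: n' = 0.67(1 − 0.4984) / [0.4984(1 − 0.67)] ≈ 2.0433
Items = 2.0433 × 25 ≈ 51.08 → 52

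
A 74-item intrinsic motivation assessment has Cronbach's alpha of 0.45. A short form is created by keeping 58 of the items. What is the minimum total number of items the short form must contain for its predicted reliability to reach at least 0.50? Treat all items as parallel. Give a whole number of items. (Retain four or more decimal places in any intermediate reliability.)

91

Short-form reliability: n = 58/74 = 0.7838; r_58 = n·r/(1+(n−1)r) ≈ 0.3907
Length factor from the short form to reach 0.50: n' = 0.50(1 − 0.3907) / [0.3907(1 − 0.50)] ≈ 1.5595
Items = 1.5595 × 58 ≈ 90.45 → 91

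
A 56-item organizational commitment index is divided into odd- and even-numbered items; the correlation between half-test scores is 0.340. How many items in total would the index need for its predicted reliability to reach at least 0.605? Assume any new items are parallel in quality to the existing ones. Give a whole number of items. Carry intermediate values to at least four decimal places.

84

r_full = 2(0.340)/(1 + 0.340) = 0.5075
Solve Spearman-Brown for n: n = 0.605(1 − 0.5075) / [0.5075(1 − 0.605)] = 1.4864
Required items = 1.4864 × 56 = 83.24, so 84 items.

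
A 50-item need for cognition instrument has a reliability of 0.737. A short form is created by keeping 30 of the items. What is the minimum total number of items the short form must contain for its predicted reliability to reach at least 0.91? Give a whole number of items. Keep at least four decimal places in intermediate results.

181

Short-form reliability: n = 30/50 = 0.6000; r_30 = n·r/(1+(n−1)r) ≈ 0.6271
Then solve for n' with r_old = 0.6271, r_target = 0.91: n' = 0.91(1 − 0.6271)/[0.6271(1 − 0.91)] = 6.0125
Total items = 6.0125 × 30 = 180.38, rounded up to 181.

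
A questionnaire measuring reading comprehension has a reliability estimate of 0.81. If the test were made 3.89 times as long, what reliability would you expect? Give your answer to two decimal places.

r_new = (3.89 × 0.81) / (1 + (3.89 − 1) × 0.81)
     = 3.1509 / 3.3409 = 0.9431

0.94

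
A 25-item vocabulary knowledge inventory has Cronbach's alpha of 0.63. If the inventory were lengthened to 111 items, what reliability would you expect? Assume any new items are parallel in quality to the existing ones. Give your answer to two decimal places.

The new length is 111/25 = 4.44 times the old.
By Spearman-Brown, r_new = n r / (1 + (n − 1) r).
r_new = 4.44·0.63 / [1 + (4.44 − 1)·0.63]
     = 2.7972 / 3.1672 = 0.8832

0.88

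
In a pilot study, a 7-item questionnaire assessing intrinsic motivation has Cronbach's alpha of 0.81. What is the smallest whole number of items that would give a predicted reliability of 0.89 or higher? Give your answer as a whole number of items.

14

Rearranging the Spearman-Brown formula for n,
n = r_target (1 − r_old) / [ r_old (1 − r_target) ]
n = [0.89 × 0.19] / [0.81 × 0.11]
n = 0.1691 / 0.0891 ≈ 1.8979
1.8979 × 7 = 13.29 → 14 items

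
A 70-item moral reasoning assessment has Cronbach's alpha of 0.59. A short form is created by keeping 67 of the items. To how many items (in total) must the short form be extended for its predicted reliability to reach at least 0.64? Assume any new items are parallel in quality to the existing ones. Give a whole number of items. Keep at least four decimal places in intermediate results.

Short-form reliability: n = 67/70 = 0.9571; r_67 = n·r/(1+(n−1)r) ≈ 0.5794
Length factor from the short form to reach 0.64: n' = 0.64(1 − 0.5794) / [0.5794(1 − 0.64)] ≈ 1.2905
Items = 1.2905 × 67 ≈ 86.46 → 87

87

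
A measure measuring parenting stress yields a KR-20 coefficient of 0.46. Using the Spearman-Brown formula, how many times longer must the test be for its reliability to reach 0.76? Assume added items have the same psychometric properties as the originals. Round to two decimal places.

3.72

n = 0.76 × (1 − 0.46) / [ 0.46 × (1 − 0.76) ]
n = 0.4104 / 0.1104 ≈ 3.7174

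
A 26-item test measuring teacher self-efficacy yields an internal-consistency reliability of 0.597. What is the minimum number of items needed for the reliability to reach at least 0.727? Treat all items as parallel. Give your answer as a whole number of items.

47

n = [0.727 × 0.403] / [0.597 × 0.273]
n = 0.292981 / 0.162981 ≈ 1.7976
So the test needs 1.7976 × 26 ≈ 46.74 items; rounding up, 47.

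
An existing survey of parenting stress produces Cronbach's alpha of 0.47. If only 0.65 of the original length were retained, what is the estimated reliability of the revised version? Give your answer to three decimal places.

0.366

Apply the Spearman-Brown prophecy formula, r' = nr / [1 + (n − 1)r]:
r_new = (0.65 × 0.47) / (1 + (0.65 − 1) × 0.47)
r_new = 0.3055 / 0.8355 ≈ 0.3656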